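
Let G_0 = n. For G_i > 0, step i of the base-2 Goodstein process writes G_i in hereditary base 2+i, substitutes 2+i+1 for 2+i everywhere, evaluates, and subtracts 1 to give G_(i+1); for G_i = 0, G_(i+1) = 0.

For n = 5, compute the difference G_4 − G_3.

i=0: 5 = 2^2 + 1 (b=2); 2→3: 3^3 + 1 = 28; 28−1 = 27
i=1: 27 = 3^3 (b=3); 3→4: 4^4 = 256; 256−1 = 255
i=2: 255 = 3·4^3 + 3·4^2 + 3·4 + 3 (b=4); 4→5: 3·5^3 + 3·5^2 + 3·5 + 3 = 468; 468−1 = 467
i=3: 467 = 3·5^3 + 3·5^2 + 3·5 + 2 (b=5); 5→6: 3·6^3 + 3·6^2 + 3·6 + 2 = 776; 776−1 = 775

308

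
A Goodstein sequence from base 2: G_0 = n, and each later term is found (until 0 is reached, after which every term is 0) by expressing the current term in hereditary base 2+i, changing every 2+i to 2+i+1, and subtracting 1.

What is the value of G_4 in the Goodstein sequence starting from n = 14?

G_0 = 14. HB_2(14) = 2^(2 + 1) + 2^2 + 2. Bump = 111. G_1 = 110.
G_1 = 110. HB_3(110) = 3^(3 + 1) + 3^3 + 2. Bump = 1282. G_2 = 1281.
G_2 = 1281. HB_4(1281) = 4^(4 + 1) + 4^4 + 1. Bump = 18751. G_3 = 18750.
G_3 = 18750. HB_5(18750) = 5^(5 + 1) + 5^5. Bump = 326592. G_4 = 326591.
G_4 = 326591. HB_6(326591) = 6^(6 + 1) + 5·6^5 + 5·6^4 + 5·6^3 + 5·6^2 + 5·6 + 5. Bump = 5862841. G_5 = 5862840.

326591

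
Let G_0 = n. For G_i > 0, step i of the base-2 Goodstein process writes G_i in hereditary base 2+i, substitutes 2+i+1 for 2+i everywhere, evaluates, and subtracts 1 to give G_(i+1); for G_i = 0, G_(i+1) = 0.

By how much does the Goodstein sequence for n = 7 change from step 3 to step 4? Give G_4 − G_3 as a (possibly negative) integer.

step 0: 7 = 2^2 + 2 + 1; sub 3 for 2: 3^3 + 3 + 1; = 31; G_1 = 31−1 = 30
step 1: 30 = 3^3 + 3; sub 4 for 3: 4^4 + 4; = 260; G_2 = 260−1 = 259
step 2: 259 = 4^4 + 3; sub 5 for 4: 5^5 + 3; = 3128; G_3 = 3128−1 = 3127
step 3: 3127 = 5^5 + 2; sub 6 for 5: 6^6 + 2; = 46658; G_4 = 46658−1 = 46657

43530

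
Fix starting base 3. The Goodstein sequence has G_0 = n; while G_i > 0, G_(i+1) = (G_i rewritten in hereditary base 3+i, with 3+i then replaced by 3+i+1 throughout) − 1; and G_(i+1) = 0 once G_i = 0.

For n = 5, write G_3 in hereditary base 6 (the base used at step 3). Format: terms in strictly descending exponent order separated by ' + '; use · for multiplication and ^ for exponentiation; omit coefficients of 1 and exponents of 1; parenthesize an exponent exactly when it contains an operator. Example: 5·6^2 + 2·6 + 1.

base 3: 5 = 3 + 2; at 4: 4 + 2 = 6; next = 5
base 4: 5 = 4 + 1; at 5: 5 + 1 = 6; next = 5
base 5: 5 = 5; at 6: 6 = 6; next = 5
base 6: 5 = 5; at 7: 5 = 5; next = 4

5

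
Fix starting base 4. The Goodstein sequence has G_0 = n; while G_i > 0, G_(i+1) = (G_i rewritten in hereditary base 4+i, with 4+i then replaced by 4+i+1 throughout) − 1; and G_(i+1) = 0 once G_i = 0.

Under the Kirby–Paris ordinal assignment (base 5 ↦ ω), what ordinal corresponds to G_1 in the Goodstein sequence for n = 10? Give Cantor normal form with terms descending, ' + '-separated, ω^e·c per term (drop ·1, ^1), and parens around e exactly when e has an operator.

(0) 10|_4 = 2·4 + 2 ↦ 2·5 + 2|_5 = 12 ⇒ 11
(1) 11|_5 = 2·5 + 1 ↦ 2·6 + 1|_6 = 13 ⇒ 12

ω·2 + 1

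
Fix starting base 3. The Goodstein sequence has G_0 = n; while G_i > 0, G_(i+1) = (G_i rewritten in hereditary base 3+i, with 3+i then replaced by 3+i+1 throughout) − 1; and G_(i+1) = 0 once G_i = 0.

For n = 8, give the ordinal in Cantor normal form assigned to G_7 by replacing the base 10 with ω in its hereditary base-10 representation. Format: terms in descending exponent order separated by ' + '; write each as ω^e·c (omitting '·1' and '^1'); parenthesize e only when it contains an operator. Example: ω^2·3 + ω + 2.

ω + 1

i=0: 8 = 2·3 + 2 (b=3); 3→4: 2·4 + 2 = 10; 10−1 = 9
i=1: 9 = 2·4 + 1 (b=4); 4→5: 2·5 + 1 = 11; 11−1 = 10
i=2: 10 = 2·5 (b=5); 5→6: 2·6 = 12; 12−1 = 11
i=3: 11 = 6 + 5 (b=6); 6→7: 7 + 5 = 12; 12−1 = 11
i=4: 11 = 7 + 4 (b=7); 7→8: 8 + 4 = 12; 12−1 = 11
i=5: 11 = 8 + 3 (b=8); 8→9: 9 + 3 = 12; 12−1 = 11
i=6: 11 = 9 + 2 (b=9); 9→10: 10 + 2 = 12; 12−1 = 11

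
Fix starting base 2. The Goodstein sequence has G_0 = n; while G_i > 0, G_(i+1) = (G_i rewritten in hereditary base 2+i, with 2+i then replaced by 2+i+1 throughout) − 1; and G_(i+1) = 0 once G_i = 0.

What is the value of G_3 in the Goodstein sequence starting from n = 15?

18752

step 0: 15 = 2^(2 + 1) + 2^2 + 2 + 1; sub 3 for 2: 3^(3 + 1) + 3^3 + 3 + 1; = 112; G_1 = 112−1 = 111
step 1: 111 = 3^(3 + 1) + 3^3 + 3; sub 4 for 3: 4^(4 + 1) + 4^4 + 4; = 1284; G_2 = 1284−1 = 1283
step 2: 1283 = 4^(4 + 1) + 4^4 + 3; sub 5 for 4: 5^(5 + 1) + 5^5 + 3; = 18753; G_3 = 18753−1 = 18752
step 3: 18752 = 5^(5 + 1) + 5^5 + 2; sub 6 for 5: 6^(6 + 1) + 6^6 + 2; = 326594; G_4 = 326594−1 = 326593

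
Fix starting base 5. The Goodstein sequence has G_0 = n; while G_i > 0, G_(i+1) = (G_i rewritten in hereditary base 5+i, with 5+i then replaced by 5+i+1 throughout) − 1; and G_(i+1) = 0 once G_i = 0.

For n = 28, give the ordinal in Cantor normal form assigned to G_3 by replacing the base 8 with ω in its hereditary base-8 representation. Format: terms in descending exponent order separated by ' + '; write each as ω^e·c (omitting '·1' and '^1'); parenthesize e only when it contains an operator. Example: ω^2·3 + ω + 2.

ω^2

step 0: 28 = 5^2 + 3; sub 6 for 5: 6^2 + 3; = 39; G_1 = 39−1 = 38
step 1: 38 = 6^2 + 2; sub 7 for 6: 7^2 + 2; = 51; G_2 = 51−1 = 50
step 2: 50 = 7^2 + 1; sub 8 for 7: 8^2 + 1; = 65; G_3 = 65−1 = 64
step 3: 64 = 8^2; sub 9 for 8: 9^2; = 81; G_4 = 81−1 = 80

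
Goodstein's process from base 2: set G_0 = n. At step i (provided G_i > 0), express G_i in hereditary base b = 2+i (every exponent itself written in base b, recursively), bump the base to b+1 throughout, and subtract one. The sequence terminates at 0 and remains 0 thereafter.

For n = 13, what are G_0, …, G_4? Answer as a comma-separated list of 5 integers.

(0) 13|_2 = 2^(2 + 1) + 2^2 + 1 ↦ 3^(3 + 1) + 3^3 + 1|_3 = 109 ⇒ 108
(1) 108|_3 = 3^(3 + 1) + 3^3 ↦ 4^(4 + 1) + 4^4|_4 = 1280 ⇒ 1279
(2) 1279|_4 = 4^(4 + 1) + 3·4^3 + 3·4^2 + 3·4 + 3 ↦ 5^(5 + 1) + 3·5^3 + 3·5^2 + 3·5 + 3|_5 = 16093 ⇒ 16092
(3) 16092|_5 = 5^(5 + 1) + 3·5^3 + 3·5^2 + 3·5 + 2 ↦ 6^(6 + 1) + 3·6^3 + 3·6^2 + 3·6 + 2|_6 = 280712 ⇒ 280711

13, 108, 1279, 16092, 280711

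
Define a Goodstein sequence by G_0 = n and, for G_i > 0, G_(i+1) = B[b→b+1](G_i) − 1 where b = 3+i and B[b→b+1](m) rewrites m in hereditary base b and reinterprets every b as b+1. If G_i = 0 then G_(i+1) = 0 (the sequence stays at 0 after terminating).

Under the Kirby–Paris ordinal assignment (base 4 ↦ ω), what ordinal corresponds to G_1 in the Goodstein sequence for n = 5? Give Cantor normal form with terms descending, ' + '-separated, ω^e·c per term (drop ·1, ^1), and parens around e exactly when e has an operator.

ω + 1

(0) 5|_3 = 3 + 2 ↦ 4 + 2|_4 = 6 ⇒ 5
(1) 5|_4 = 4 + 1 ↦ 5 + 1|_5 = 6 ⇒ 5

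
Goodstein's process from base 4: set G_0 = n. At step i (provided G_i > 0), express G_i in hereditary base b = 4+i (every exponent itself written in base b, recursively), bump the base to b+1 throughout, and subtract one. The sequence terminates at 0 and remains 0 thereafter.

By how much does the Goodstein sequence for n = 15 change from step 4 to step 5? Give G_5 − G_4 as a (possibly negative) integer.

i=0: 15 = 3·4 + 3 (b=4); 4→5: 3·5 + 3 = 18; 18−1 = 17
i=1: 17 = 3·5 + 2 (b=5); 5→6: 3·6 + 2 = 20; 20−1 = 19
i=2: 19 = 3·6 + 1 (b=6); 6→7: 3·7 + 1 = 22; 22−1 = 21
i=3: 21 = 3·7 (b=7); 7→8: 3·8 = 24; 24−1 = 23
i=4: 23 = 2·8 + 7 (b=8); 8→9: 2·9 + 7 = 25; 25−1 = 24

1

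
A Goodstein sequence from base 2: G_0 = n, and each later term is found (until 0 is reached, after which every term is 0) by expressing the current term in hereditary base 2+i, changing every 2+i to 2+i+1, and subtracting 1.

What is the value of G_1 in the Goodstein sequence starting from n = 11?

84

[0] 11 ≡ 2^(2 + 1) + 2 + 1 (base 2). Lift 3: 85. −1: 84.
[1] 84 ≡ 3^(3 + 1) + 3 (base 3). Lift 4: 1028. −1: 1027.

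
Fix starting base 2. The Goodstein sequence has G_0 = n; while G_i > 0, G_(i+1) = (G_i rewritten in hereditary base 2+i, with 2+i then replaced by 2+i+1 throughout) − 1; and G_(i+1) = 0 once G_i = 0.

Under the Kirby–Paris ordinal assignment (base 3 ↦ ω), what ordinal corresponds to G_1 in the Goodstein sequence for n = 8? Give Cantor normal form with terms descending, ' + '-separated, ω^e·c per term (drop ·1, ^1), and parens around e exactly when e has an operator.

G_0=8  [base 2] 2^(2 + 1)  →[2↦3]→  3^(3 + 1) = 81  −1 ⇒ G_1=80
G_1=80  [base 3] 2·3^3 + 2·3^2 + 2·3 + 2  →[3↦4]→  2·4^4 + 2·4^2 + 2·4 + 2 = 554  −1 ⇒ G_2=553

ω^ω·2 + ω^2·2 + ω·2 + 2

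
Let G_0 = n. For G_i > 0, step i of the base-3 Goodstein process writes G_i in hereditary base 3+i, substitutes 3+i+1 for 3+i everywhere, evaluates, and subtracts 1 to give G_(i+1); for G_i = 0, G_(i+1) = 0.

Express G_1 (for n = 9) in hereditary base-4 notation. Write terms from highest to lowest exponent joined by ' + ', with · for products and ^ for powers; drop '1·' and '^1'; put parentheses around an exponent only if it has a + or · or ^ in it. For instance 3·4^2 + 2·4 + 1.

3·4 + 3

(0) 9|_3 = 3^2 ↦ 4^2|_4 = 16 ⇒ 15
(1) 15|_4 = 3·4 + 3 ↦ 3·5 + 3|_5 = 18 ⇒ 17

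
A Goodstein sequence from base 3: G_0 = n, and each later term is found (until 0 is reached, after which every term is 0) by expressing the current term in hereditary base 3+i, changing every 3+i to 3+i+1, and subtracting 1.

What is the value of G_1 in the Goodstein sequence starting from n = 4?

4

G_0=4  [base 3] 3 + 1  →[3↦4]→  4 + 1 = 5  −1 ⇒ G_1=4
G_1=4  [base 4] 4  →[4↦5]→  5 = 5  −1 ⇒ G_2=4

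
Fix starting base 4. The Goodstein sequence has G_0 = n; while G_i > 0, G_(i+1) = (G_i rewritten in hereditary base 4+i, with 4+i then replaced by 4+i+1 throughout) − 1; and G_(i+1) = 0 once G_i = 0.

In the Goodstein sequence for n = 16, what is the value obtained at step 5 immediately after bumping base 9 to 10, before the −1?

G_0=16  [base 4] 4^2  →[4↦5]→  5^2 = 25  −1 ⇒ G_1=24
G_1=24  [base 5] 4·5 + 4  →[5↦6]→  4·6 + 4 = 28  −1 ⇒ G_2=27
G_2=27  [base 6] 4·6 + 3  →[6↦7]→  4·7 + 3 = 31  −1 ⇒ G_3=30
G_3=30  [base 7] 4·7 + 2  →[7↦8]→  4·8 + 2 = 34  −1 ⇒ G_4=33
G_4=33  [base 8] 4·8 + 1  →[8↦9]→  4·9 + 1 = 37  −1 ⇒ G_5=36
G_5=36  [base 9] 4·9  →[9↦10]→  4·10 = 40  −1 ⇒ G_6=39

40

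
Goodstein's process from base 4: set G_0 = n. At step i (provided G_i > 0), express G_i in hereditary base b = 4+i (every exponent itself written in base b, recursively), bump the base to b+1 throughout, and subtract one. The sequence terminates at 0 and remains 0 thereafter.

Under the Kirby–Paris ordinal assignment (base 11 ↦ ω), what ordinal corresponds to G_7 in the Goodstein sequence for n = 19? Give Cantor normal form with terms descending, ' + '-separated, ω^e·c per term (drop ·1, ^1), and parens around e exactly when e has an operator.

ω·7 + 4

G_0=19  [base 4] 4^2 + 3  →[4↦5]→  5^2 + 3 = 28  −1 ⇒ G_1=27
G_1=27  [base 5] 5^2 + 2  →[5↦6]→  6^2 + 2 = 38  −1 ⇒ G_2=37
G_2=37  [base 6] 6^2 + 1  →[6↦7]→  7^2 + 1 = 50  −1 ⇒ G_3=49
G_3=49  [base 7] 7^2  →[7↦8]→  8^2 = 64  −1 ⇒ G_4=63
G_4=63  [base 8] 7·8 + 7  →[8↦9]→  7·9 + 7 = 70  −1 ⇒ G_5=69
G_5=69  [base 9] 7·9 + 6  →[9↦10]→  7·10 + 6 = 76  −1 ⇒ G_6=75
G_6=75  [base 10] 7·10 + 5  →[10↦11]→  7·11 + 5 = 82  −1 ⇒ G_7=81
G_7=81  [base 11] 7·11 + 4  →[11↦12]→  7·12 + 4 = 88  −1 ⇒ G_8=87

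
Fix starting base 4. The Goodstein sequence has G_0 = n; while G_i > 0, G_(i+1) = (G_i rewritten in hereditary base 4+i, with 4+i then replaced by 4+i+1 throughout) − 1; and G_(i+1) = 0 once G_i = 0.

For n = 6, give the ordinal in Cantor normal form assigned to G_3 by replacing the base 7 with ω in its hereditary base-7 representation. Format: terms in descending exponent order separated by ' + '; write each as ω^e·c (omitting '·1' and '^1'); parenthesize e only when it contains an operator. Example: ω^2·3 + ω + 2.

base 4: 6 = 4 + 2; at 5: 5 + 2 = 7; next = 6
base 5: 6 = 5 + 1; at 6: 6 + 1 = 7; next = 6
base 6: 6 = 6; at 7: 7 = 7; next = 6
base 7: 6 = 6; at 8: 6 = 6; next = 5

6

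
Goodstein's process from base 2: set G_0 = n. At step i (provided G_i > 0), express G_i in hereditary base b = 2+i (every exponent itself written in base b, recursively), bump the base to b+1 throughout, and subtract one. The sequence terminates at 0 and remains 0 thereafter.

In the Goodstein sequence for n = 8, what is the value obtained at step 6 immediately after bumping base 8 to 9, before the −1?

774841152

step 0: 8 = 2^(2 + 1); sub 3 for 2: 3^(3 + 1); = 81; G_1 = 81−1 = 80
step 1: 80 = 2·3^3 + 2·3^2 + 2·3 + 2; sub 4 for 3: 2·4^4 + 2·4^2 + 2·4 + 2; = 554; G_2 = 554−1 = 553
step 2: 553 = 2·4^4 + 2·4^2 + 2·4 + 1; sub 5 for 4: 2·5^5 + 2·5^2 + 2·5 + 1; = 6311; G_3 = 6311−1 = 6310
step 3: 6310 = 2·5^5 + 2·5^2 + 2·5; sub 6 for 5: 2·6^6 + 2·6^2 + 2·6; = 93396; G_4 = 93396−1 = 93395
step 4: 93395 = 2·6^6 + 2·6^2 + 6 + 5; sub 7 for 6: 2·7^7 + 2·7^2 + 7 + 5; = 1647196; G_5 = 1647196−1 = 1647195
step 5: 1647195 = 2·7^7 + 2·7^2 + 7 + 4; sub 8 for 7: 2·8^8 + 2·8^2 + 8 + 4; = 33554572; G_6 = 33554572−1 = 33554571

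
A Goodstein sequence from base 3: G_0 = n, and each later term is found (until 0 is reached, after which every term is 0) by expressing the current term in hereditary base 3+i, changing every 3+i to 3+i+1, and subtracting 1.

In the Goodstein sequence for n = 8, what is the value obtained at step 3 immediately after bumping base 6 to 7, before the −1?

12

G_0=8  [base 3] 2·3 + 2  →[3↦4]→  2·4 + 2 = 10  −1 ⇒ G_1=9
G_1=9  [base 4] 2·4 + 1  →[4↦5]→  2·5 + 1 = 11  −1 ⇒ G_2=10
G_2=10  [base 5] 2·5  →[5↦6]→  2·6 = 12  −1 ⇒ G_3=11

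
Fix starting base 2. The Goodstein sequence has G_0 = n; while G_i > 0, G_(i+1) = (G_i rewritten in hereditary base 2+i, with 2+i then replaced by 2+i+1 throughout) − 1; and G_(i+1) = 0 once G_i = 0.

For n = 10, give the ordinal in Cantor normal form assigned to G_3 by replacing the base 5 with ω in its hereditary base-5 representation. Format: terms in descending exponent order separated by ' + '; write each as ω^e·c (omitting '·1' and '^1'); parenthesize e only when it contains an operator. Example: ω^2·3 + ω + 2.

ω^(ω + 1)

(0) 10|_2 = 2^(2 + 1) + 2 ↦ 3^(3 + 1) + 3|_3 = 84 ⇒ 83
(1) 83|_3 = 3^(3 + 1) + 2 ↦ 4^(4 + 1) + 2|_4 = 1026 ⇒ 1025
(2) 1025|_4 = 4^(4 + 1) + 1 ↦ 5^(5 + 1) + 1|_5 = 15626 ⇒ 15625
(3) 15625|_5 = 5^(5 + 1) ↦ 6^(6 + 1)|_6 = 279936 ⇒ 279935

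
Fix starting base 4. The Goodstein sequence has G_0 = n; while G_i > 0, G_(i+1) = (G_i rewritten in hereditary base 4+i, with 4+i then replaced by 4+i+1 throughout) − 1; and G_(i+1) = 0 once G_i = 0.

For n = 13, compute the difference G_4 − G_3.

1

13 —HB4→ 3·4 + 1 —bump→ 3·5 + 1 = 16 —(−1)→ 15
15 —HB5→ 3·5 —bump→ 3·6 = 18 —(−1)→ 17
17 —HB6→ 2·6 + 5 —bump→ 2·7 + 5 = 19 —(−1)→ 18
18 —HB7→ 2·7 + 4 —bump→ 2·8 + 4 = 20 —(−1)→ 19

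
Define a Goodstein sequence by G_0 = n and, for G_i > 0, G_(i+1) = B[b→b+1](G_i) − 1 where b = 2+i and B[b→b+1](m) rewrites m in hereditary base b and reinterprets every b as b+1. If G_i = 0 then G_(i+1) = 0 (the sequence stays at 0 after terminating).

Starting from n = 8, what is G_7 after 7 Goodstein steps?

774841151

G_0=8  [base 2] 2^(2 + 1)  →[2↦3]→  3^(3 + 1) = 81  −1 ⇒ G_1=80
G_1=80  [base 3] 2·3^3 + 2·3^2 + 2·3 + 2  →[3↦4]→  2·4^4 + 2·4^2 + 2·4 + 2 = 554  −1 ⇒ G_2=553
G_2=553  [base 4] 2·4^4 + 2·4^2 + 2·4 + 1  →[4↦5]→  2·5^5 + 2·5^2 + 2·5 + 1 = 6311  −1 ⇒ G_3=6310
G_3=6310  [base 5] 2·5^5 + 2·5^2 + 2·5  →[5↦6]→  2·6^6 + 2·6^2 + 2·6 = 93396  −1 ⇒ G_4=93395
G_4=93395  [base 6] 2·6^6 + 2·6^2 + 6 + 5  →[6↦7]→  2·7^7 + 2·7^2 + 7 + 5 = 1647196  −1 ⇒ G_5=1647195
G_5=1647195  [base 7] 2·7^7 + 2·7^2 + 7 + 4  →[7↦8]→  2·8^8 + 2·8^2 + 8 + 4 = 33554572  −1 ⇒ G_6=33554571
G_6=33554571  [base 8] 2·8^8 + 2·8^2 + 8 + 3  →[8↦9]→  2·9^9 + 2·9^2 + 9 + 3 = 774841152  −1 ⇒ G_7=774841151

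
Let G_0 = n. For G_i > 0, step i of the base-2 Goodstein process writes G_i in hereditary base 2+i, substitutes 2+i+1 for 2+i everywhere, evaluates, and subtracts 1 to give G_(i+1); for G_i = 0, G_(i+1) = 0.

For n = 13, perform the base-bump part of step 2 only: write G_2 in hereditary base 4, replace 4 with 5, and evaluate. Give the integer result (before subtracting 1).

base 2: 13 = 2^(2 + 1) + 2^2 + 1; at 3: 3^(3 + 1) + 3^3 + 1 = 109; next = 108
base 3: 108 = 3^(3 + 1) + 3^3; at 4: 4^(4 + 1) + 4^4 = 1280; next = 1279

16093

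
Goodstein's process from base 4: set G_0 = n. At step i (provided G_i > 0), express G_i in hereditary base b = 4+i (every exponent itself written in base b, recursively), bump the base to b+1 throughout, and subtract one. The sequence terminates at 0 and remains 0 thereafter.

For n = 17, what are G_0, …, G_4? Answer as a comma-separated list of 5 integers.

17, 25, 35, 39, 43

17 —HB4→ 4^2 + 1 —bump→ 5^2 + 1 = 26 —(−1)→ 25
25 —HB5→ 5^2 —bump→ 6^2 = 36 —(−1)→ 35
35 —HB6→ 5·6 + 5 —bump→ 5·7 + 5 = 40 —(−1)→ 39
39 —HB7→ 5·7 + 4 —bump→ 5·8 + 4 = 44 —(−1)→ 43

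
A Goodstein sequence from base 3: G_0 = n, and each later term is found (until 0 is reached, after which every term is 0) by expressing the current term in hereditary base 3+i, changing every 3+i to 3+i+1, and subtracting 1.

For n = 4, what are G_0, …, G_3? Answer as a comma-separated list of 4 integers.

4, 4, 4, 3

4 —HB3→ 3 + 1 —bump→ 4 + 1 = 5 —(−1)→ 4
4 —HB4→ 4 —bump→ 5 = 5 —(−1)→ 4
4 —HB5→ 4 —bump→ 4 = 4 —(−1)→ 3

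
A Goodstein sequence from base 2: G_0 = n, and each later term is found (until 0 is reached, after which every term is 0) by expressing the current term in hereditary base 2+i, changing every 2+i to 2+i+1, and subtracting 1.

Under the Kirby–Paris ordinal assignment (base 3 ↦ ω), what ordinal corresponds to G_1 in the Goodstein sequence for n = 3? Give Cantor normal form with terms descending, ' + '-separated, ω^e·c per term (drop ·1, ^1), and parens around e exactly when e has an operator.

base 2: 3 = 2 + 1; at 3: 3 + 1 = 4; next = 3
base 3: 3 = 3; at 4: 4 = 4; next = 3

ω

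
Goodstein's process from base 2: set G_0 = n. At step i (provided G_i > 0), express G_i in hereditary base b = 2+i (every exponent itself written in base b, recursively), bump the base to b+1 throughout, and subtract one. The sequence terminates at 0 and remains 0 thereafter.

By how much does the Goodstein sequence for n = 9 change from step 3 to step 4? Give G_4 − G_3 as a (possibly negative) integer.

G_0 = 9. HB_2(9) = 2^(2 + 1) + 1. Bump = 82. G_1 = 81.
G_1 = 81. HB_3(81) = 3^(3 + 1). Bump = 1024. G_2 = 1023.
G_2 = 1023. HB_4(1023) = 3·4^4 + 3·4^3 + 3·4^2 + 3·4 + 3. Bump = 9843. G_3 = 9842.
G_3 = 9842. HB_5(9842) = 3·5^5 + 3·5^3 + 3·5^2 + 3·5 + 2. Bump = 140744. G_4 = 140743.

130901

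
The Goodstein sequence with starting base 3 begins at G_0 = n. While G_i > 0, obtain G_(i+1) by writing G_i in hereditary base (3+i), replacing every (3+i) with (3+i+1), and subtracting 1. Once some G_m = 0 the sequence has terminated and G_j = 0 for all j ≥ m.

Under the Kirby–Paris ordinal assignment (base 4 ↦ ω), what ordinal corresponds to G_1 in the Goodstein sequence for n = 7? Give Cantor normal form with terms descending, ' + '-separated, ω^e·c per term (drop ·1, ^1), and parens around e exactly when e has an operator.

ω·2

[0] 7 ≡ 2·3 + 1 (base 3). Lift 4: 9. −1: 8.
[1] 8 ≡ 2·4 (base 4). Lift 5: 10. −1: 9.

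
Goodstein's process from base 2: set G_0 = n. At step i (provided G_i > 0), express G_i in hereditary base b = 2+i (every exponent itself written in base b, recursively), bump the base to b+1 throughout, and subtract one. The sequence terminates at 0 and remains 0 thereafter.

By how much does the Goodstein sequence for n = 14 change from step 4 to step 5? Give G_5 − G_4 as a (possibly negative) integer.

G_0 = 14. HB_2(14) = 2^(2 + 1) + 2^2 + 2. Bump = 111. G_1 = 110.
G_1 = 110. HB_3(110) = 3^(3 + 1) + 3^3 + 2. Bump = 1282. G_2 = 1281.
G_2 = 1281. HB_4(1281) = 4^(4 + 1) + 4^4 + 1. Bump = 18751. G_3 = 18750.
G_3 = 18750. HB_5(18750) = 5^(5 + 1) + 5^5. Bump = 326592. G_4 = 326591.
G_4 = 326591. HB_6(326591) = 6^(6 + 1) + 5·6^5 + 5·6^4 + 5·6^3 + 5·6^2 + 5·6 + 5. Bump = 5862841. G_5 = 5862840.

5536249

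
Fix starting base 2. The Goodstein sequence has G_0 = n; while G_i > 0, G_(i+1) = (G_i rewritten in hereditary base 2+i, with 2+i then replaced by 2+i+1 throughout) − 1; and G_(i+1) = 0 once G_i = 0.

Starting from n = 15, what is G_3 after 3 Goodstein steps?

i=0: 15 = 2^(2 + 1) + 2^2 + 2 + 1 (b=2); 2→3: 3^(3 + 1) + 3^3 + 3 + 1 = 112; 112−1 = 111
i=1: 111 = 3^(3 + 1) + 3^3 + 3 (b=3); 3→4: 4^(4 + 1) + 4^4 + 4 = 1284; 1284−1 = 1283
i=2: 1283 = 4^(4 + 1) + 4^4 + 3 (b=4); 4→5: 5^(5 + 1) + 5^5 + 3 = 18753; 18753−1 = 18752

18752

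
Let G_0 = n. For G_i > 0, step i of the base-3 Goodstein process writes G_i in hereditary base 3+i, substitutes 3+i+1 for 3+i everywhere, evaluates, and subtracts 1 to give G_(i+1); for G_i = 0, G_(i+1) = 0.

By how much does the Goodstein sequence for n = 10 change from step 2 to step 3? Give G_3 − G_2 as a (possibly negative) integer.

3

10 —HB3→ 3^2 + 1 —bump→ 4^2 + 1 = 17 —(−1)→ 16
16 —HB4→ 4^2 —bump→ 5^2 = 25 —(−1)→ 24
24 —HB5→ 4·5 + 4 —bump→ 4·6 + 4 = 28 —(−1)→ 27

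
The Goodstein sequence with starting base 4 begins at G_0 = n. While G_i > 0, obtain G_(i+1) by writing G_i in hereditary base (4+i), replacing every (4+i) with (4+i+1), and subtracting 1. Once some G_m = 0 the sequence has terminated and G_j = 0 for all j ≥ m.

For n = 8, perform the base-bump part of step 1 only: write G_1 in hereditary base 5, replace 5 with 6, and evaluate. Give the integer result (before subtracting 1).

10

G_0=8  [base 4] 2·4  →[4↦5]→  2·5 = 10  −1 ⇒ G_1=9
G_1=9  [base 5] 5 + 4  →[5↦6]→  6 + 4 = 10  −1 ⇒ G_2=9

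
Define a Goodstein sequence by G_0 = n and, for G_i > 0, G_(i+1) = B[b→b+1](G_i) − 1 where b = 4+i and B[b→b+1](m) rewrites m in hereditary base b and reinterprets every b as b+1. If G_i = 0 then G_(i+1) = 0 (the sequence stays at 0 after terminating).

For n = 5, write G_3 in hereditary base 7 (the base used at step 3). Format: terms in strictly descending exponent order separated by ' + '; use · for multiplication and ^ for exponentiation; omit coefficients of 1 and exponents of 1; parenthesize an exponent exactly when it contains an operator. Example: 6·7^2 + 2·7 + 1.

4

step 0: 5 = 4 + 1; sub 5 for 4: 5 + 1; = 6; G_1 = 6−1 = 5
step 1: 5 = 5; sub 6 for 5: 6; = 6; G_2 = 6−1 = 5
step 2: 5 = 5; sub 7 for 6: 5; = 5; G_3 = 5−1 = 4
step 3: 4 = 4; sub 8 for 7: 4; = 4; G_4 = 4−1 = 3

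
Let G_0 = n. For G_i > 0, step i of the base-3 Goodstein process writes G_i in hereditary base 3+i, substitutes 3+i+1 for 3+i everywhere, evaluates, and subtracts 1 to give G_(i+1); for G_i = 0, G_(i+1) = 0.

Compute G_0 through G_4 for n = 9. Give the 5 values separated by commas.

i=0: 9 = 3^2 (b=3); 3→4: 4^2 = 16; 16−1 = 15
i=1: 15 = 3·4 + 3 (b=4); 4→5: 3·5 + 3 = 18; 18−1 = 17
i=2: 17 = 3·5 + 2 (b=5); 5→6: 3·6 + 2 = 20; 20−1 = 19
i=3: 19 = 3·6 + 1 (b=6); 6→7: 3·7 + 1 = 22; 22−1 = 21

9, 15, 17, 19, 21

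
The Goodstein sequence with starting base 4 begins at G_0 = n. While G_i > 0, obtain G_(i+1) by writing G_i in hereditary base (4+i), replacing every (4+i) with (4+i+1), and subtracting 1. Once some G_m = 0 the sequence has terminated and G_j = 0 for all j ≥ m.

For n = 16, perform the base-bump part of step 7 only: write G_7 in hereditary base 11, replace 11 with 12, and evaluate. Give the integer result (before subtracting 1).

G_0=16  [base 4] 4^2  →[4↦5]→  5^2 = 25  −1 ⇒ G_1=24
G_1=24  [base 5] 4·5 + 4  →[5↦6]→  4·6 + 4 = 28  −1 ⇒ G_2=27
G_2=27  [base 6] 4·6 + 3  →[6↦7]→  4·7 + 3 = 31  −1 ⇒ G_3=30
G_3=30  [base 7] 4·7 + 2  →[7↦8]→  4·8 + 2 = 34  −1 ⇒ G_4=33
G_4=33  [base 8] 4·8 + 1  →[8↦9]→  4·9 + 1 = 37  −1 ⇒ G_5=36
G_5=36  [base 9] 4·9  →[9↦10]→  4·10 = 40  −1 ⇒ G_6=39
G_6=39  [base 10] 3·10 + 9  →[10↦11]→  3·11 + 9 = 42  −1 ⇒ G_7=41
G_7=41  [base 11] 3·11 + 8  →[11↦12]→  3·12 + 8 = 44  −1 ⇒ G_8=43

44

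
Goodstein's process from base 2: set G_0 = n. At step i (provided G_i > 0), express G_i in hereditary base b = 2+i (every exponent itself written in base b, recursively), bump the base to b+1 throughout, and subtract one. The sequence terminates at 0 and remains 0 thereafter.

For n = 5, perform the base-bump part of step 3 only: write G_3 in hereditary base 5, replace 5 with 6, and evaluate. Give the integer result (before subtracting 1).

776

G_0 = 5. HB_2(5) = 2^2 + 1. Bump = 28. G_1 = 27.
G_1 = 27. HB_3(27) = 3^3. Bump = 256. G_2 = 255.
G_2 = 255. HB_4(255) = 3·4^3 + 3·4^2 + 3·4 + 3. Bump = 468. G_3 = 467.
G_3 = 467. HB_5(467) = 3·5^3 + 3·5^2 + 3·5 + 2. Bump = 776. G_4 = 775.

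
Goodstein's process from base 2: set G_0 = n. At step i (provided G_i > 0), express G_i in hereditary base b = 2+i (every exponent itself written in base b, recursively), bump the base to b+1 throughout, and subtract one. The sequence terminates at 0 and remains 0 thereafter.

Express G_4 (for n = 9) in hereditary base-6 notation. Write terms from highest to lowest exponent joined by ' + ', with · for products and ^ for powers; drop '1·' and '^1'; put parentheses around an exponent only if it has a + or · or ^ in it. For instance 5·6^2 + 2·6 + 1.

(0) 9|_2 = 2^(2 + 1) + 1 ↦ 3^(3 + 1) + 1|_3 = 82 ⇒ 81
(1) 81|_3 = 3^(3 + 1) ↦ 4^(4 + 1)|_4 = 1024 ⇒ 1023
(2) 1023|_4 = 3·4^4 + 3·4^3 + 3·4^2 + 3·4 + 3 ↦ 3·5^5 + 3·5^3 + 3·5^2 + 3·5 + 3|_5 = 9843 ⇒ 9842
(3) 9842|_5 = 3·5^5 + 3·5^3 + 3·5^2 + 3·5 + 2 ↦ 3·6^6 + 3·6^3 + 3·6^2 + 3·6 + 2|_6 = 140744 ⇒ 140743
(4) 140743|_6 = 3·6^6 + 3·6^3 + 3·6^2 + 3·6 + 1 ↦ 3·7^7 + 3·7^3 + 3·7^2 + 3·7 + 1|_7 = 2471827 ⇒ 2471826

3·6^6 + 3·6^3 + 3·6^2 + 3·6 + 1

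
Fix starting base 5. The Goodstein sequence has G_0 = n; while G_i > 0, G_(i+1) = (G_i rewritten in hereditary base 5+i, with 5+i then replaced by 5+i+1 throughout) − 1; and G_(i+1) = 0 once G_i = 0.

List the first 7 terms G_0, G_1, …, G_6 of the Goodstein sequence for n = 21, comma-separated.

G_0 = 21. HB_5(21) = 4·5 + 1. Bump = 25. G_1 = 24.
G_1 = 24. HB_6(24) = 4·6. Bump = 28. G_2 = 27.
G_2 = 27. HB_7(27) = 3·7 + 6. Bump = 30. G_3 = 29.
G_3 = 29. HB_8(29) = 3·8 + 5. Bump = 32. G_4 = 31.
G_4 = 31. HB_9(31) = 3·9 + 4. Bump = 34. G_5 = 33.
G_5 = 33. HB_10(33) = 3·10 + 3. Bump = 36. G_6 = 35.

21, 24, 27, 29, 31, 33, 35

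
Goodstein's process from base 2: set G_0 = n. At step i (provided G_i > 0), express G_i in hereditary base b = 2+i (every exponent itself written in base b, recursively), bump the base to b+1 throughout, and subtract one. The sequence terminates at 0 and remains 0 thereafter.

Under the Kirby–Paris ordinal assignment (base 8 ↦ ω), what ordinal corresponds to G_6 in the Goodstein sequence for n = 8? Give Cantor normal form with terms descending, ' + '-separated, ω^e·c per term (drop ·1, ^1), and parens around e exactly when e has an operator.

ω^ω·2 + ω^2·2 + ω + 3

8 —HB2→ 2^(2 + 1) —bump→ 3^(3 + 1) = 81 —(−1)→ 80
80 —HB3→ 2·3^3 + 2·3^2 + 2·3 + 2 —bump→ 2·4^4 + 2·4^2 + 2·4 + 2 = 554 —(−1)→ 553
553 —HB4→ 2·4^4 + 2·4^2 + 2·4 + 1 —bump→ 2·5^5 + 2·5^2 + 2·5 + 1 = 6311 —(−1)→ 6310
6310 —HB5→ 2·5^5 + 2·5^2 + 2·5 —bump→ 2·6^6 + 2·6^2 + 2·6 = 93396 —(−1)→ 93395
93395 —HB6→ 2·6^6 + 2·6^2 + 6 + 5 —bump→ 2·7^7 + 2·7^2 + 7 + 5 = 1647196 —(−1)→ 1647195
1647195 —HB7→ 2·7^7 + 2·7^2 + 7 + 4 —bump→ 2·8^8 + 2·8^2 + 8 + 4 = 33554572 —(−1)→ 33554571
33554571 —HB8→ 2·8^8 + 2·8^2 + 8 + 3 —bump→ 2·9^9 + 2·9^2 + 9 + 3 = 774841152 —(−1)→ 774841151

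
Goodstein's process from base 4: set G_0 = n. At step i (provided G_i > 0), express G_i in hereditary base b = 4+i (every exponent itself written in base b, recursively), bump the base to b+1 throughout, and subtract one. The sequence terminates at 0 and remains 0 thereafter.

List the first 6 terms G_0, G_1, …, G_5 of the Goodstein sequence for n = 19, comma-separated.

19, 27, 37, 49, 63, 69

19 —HB4→ 4^2 + 3 —bump→ 5^2 + 3 = 28 —(−1)→ 27
27 —HB5→ 5^2 + 2 —bump→ 6^2 + 2 = 38 —(−1)→ 37
37 —HB6→ 6^2 + 1 —bump→ 7^2 + 1 = 50 —(−1)→ 49
49 —HB7→ 7^2 —bump→ 8^2 = 64 —(−1)→ 63
63 —HB8→ 7·8 + 7 —bump→ 7·9 + 7 = 70 —(−1)→ 69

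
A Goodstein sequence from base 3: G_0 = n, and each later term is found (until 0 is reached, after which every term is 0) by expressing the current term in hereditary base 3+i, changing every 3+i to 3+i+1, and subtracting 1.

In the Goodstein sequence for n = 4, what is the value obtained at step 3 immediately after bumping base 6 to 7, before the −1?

3

base 3: 4 = 3 + 1; at 4: 4 + 1 = 5; next = 4
base 4: 4 = 4; at 5: 5 = 5; next = 4
base 5: 4 = 4; at 6: 4 = 4; next = 3
base 6: 3 = 3; at 7: 3 = 3; next = 2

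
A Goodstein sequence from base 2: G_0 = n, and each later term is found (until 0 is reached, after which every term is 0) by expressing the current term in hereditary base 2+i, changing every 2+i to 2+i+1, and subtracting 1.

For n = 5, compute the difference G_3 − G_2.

212

(0) 5|_2 = 2^2 + 1 ↦ 3^3 + 1|_3 = 28 ⇒ 27
(1) 27|_3 = 3^3 ↦ 4^4|_4 = 256 ⇒ 255
(2) 255|_4 = 3·4^3 + 3·4^2 + 3·4 + 3 ↦ 3·5^3 + 3·5^2 + 3·5 + 3|_5 = 468 ⇒ 467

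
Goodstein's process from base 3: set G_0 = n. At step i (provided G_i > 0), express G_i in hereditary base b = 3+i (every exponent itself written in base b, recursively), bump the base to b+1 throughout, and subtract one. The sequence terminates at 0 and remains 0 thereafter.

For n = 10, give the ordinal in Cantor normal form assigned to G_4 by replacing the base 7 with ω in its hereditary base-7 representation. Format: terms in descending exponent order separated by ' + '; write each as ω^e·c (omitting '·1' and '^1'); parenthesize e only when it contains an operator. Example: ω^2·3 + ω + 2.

ω·4 + 2

step 0: 10 = 3^2 + 1; sub 4 for 3: 4^2 + 1; = 17; G_1 = 17−1 = 16
step 1: 16 = 4^2; sub 5 for 4: 5^2; = 25; G_2 = 25−1 = 24
step 2: 24 = 4·5 + 4; sub 6 for 5: 4·6 + 4; = 28; G_3 = 28−1 = 27
step 3: 27 = 4·6 + 3; sub 7 for 6: 4·7 + 3; = 31; G_4 = 31−1 = 30
step 4: 30 = 4·7 + 2; sub 8 for 7: 4·8 + 2; = 34; G_5 = 34−1 = 33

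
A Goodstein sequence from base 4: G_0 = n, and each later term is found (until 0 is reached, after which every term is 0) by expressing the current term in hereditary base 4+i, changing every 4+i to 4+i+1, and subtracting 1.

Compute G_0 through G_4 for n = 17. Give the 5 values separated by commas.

17, 25, 35, 39, 43

G_0=17  [base 4] 4^2 + 1  →[4↦5]→  5^2 + 1 = 26  −1 ⇒ G_1=25
G_1=25  [base 5] 5^2  →[5↦6]→  6^2 = 36  −1 ⇒ G_2=35
G_2=35  [base 6] 5·6 + 5  →[6↦7]→  5·7 + 5 = 40  −1 ⇒ G_3=39
G_3=39  [base 7] 5·7 + 4  →[7↦8]→  5·8 + 4 = 44  −1 ⇒ G_4=43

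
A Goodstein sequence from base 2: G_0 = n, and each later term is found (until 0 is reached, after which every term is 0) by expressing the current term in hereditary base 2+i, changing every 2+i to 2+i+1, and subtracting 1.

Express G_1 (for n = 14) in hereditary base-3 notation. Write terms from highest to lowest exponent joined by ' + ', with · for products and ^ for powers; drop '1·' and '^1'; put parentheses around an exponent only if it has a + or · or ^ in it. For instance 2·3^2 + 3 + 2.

G_0=14  [base 2] 2^(2 + 1) + 2^2 + 2  →[2↦3]→  3^(3 + 1) + 3^3 + 3 = 111  −1 ⇒ G_1=110
G_1=110  [base 3] 3^(3 + 1) + 3^3 + 2  →[3↦4]→  4^(4 + 1) + 4^4 + 2 = 1282  −1 ⇒ G_2=1281

3^(3 + 1) + 3^3 + 2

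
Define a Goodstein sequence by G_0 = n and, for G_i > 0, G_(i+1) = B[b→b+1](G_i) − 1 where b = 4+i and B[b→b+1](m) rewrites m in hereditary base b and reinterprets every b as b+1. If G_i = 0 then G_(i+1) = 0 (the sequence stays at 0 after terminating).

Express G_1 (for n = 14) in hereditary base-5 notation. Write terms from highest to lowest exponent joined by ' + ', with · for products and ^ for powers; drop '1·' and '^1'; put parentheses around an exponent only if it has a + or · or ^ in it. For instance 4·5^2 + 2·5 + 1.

14 —HB4→ 3·4 + 2 —bump→ 3·5 + 2 = 17 —(−1)→ 16
16 —HB5→ 3·5 + 1 —bump→ 3·6 + 1 = 19 —(−1)→ 18

3·5 + 1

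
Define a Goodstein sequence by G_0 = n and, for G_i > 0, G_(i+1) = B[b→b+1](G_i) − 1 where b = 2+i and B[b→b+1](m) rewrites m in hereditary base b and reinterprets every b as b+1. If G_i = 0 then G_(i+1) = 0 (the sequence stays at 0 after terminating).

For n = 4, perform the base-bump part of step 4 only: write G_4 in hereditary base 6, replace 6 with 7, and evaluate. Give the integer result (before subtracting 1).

G_0 = 4. HB_2(4) = 2^2. Bump = 27. G_1 = 26.
G_1 = 26. HB_3(26) = 2·3^2 + 2·3 + 2. Bump = 42. G_2 = 41.
G_2 = 41. HB_4(41) = 2·4^2 + 2·4 + 1. Bump = 61. G_3 = 60.
G_3 = 60. HB_5(60) = 2·5^2 + 2·5. Bump = 84. G_4 = 83.
G_4 = 83. HB_6(83) = 2·6^2 + 6 + 5. Bump = 110. G_5 = 109.

110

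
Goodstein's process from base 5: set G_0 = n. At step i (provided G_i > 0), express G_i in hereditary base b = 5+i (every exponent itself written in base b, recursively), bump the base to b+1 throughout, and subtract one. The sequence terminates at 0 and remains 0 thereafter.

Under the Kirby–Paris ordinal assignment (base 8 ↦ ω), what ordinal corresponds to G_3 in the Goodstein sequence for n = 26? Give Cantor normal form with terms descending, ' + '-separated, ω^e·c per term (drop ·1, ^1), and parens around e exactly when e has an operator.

[0] 26 ≡ 5^2 + 1 (base 5). Lift 6: 37. −1: 36.
[1] 36 ≡ 6^2 (base 6). Lift 7: 49. −1: 48.
[2] 48 ≡ 6·7 + 6 (base 7). Lift 8: 54. −1: 53.

ω·6 + 5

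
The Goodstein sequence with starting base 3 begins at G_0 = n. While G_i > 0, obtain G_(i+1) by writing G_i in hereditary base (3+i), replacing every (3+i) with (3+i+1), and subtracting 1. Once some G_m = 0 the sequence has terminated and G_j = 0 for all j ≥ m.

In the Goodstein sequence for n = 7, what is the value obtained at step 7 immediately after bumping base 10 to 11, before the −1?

9

base 3: 7 = 2·3 + 1; at 4: 2·4 + 1 = 9; next = 8
base 4: 8 = 2·4; at 5: 2·5 = 10; next = 9
base 5: 9 = 5 + 4; at 6: 6 + 4 = 10; next = 9
base 6: 9 = 6 + 3; at 7: 7 + 3 = 10; next = 9
base 7: 9 = 7 + 2; at 8: 8 + 2 = 10; next = 9
base 8: 9 = 8 + 1; at 9: 9 + 1 = 10; next = 9
base 9: 9 = 9; at 10: 10 = 10; next = 9
base 10: 9 = 9; at 11: 9 = 9; next = 8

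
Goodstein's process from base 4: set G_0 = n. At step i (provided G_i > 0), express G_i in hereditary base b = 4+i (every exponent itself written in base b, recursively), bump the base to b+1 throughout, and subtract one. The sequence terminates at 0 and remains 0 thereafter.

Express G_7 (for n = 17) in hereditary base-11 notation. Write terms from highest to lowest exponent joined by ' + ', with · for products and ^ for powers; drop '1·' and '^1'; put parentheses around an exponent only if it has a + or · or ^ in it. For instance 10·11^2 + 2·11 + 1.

G_0=17  [base 4] 4^2 + 1  →[4↦5]→  5^2 + 1 = 26  −1 ⇒ G_1=25
G_1=25  [base 5] 5^2  →[5↦6]→  6^2 = 36  −1 ⇒ G_2=35
G_2=35  [base 6] 5·6 + 5  →[6↦7]→  5·7 + 5 = 40  −1 ⇒ G_3=39
G_3=39  [base 7] 5·7 + 4  →[7↦8]→  5·8 + 4 = 44  −1 ⇒ G_4=43
G_4=43  [base 8] 5·8 + 3  →[8↦9]→  5·9 + 3 = 48  −1 ⇒ G_5=47
G_5=47  [base 9] 5·9 + 2  →[9↦10]→  5·10 + 2 = 52  −1 ⇒ G_6=51
G_6=51  [base 10] 5·10 + 1  →[10↦11]→  5·11 + 1 = 56  −1 ⇒ G_7=55
G_7=55  [base 11] 5·11  →[11↦12]→  5·12 = 60  −1 ⇒ G_8=59

5·11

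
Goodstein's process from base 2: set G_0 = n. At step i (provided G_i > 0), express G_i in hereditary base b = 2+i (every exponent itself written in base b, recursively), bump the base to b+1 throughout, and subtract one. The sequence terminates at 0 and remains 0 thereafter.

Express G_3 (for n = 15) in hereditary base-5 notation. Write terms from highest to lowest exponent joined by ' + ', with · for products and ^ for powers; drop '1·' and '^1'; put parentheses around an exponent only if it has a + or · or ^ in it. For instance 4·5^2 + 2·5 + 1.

base 2: 15 = 2^(2 + 1) + 2^2 + 2 + 1; at 3: 3^(3 + 1) + 3^3 + 3 + 1 = 112; next = 111
base 3: 111 = 3^(3 + 1) + 3^3 + 3; at 4: 4^(4 + 1) + 4^4 + 4 = 1284; next = 1283
base 4: 1283 = 4^(4 + 1) + 4^4 + 3; at 5: 5^(5 + 1) + 5^5 + 3 = 18753; next = 18752
base 5: 18752 = 5^(5 + 1) + 5^5 + 2; at 6: 6^(6 + 1) + 6^6 + 2 = 326594; next = 326593

5^(5 + 1) + 5^5 + 2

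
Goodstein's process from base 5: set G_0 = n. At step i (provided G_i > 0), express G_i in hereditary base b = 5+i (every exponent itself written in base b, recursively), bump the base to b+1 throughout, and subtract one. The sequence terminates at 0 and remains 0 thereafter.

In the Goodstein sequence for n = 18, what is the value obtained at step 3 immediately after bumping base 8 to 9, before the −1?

(0) 18|_5 = 3·5 + 3 ↦ 3·6 + 3|_6 = 21 ⇒ 20
(1) 20|_6 = 3·6 + 2 ↦ 3·7 + 2|_7 = 23 ⇒ 22
(2) 22|_7 = 3·7 + 1 ↦ 3·8 + 1|_8 = 25 ⇒ 24
(3) 24|_8 = 3·8 ↦ 3·9|_9 = 27 ⇒ 26

27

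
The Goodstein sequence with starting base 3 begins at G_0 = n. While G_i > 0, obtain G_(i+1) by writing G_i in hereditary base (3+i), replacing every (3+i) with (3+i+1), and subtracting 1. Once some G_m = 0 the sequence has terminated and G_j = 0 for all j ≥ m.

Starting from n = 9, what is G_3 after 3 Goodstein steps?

step 0: 9 = 3^2; sub 4 for 3: 4^2; = 16; G_1 = 16−1 = 15
step 1: 15 = 3·4 + 3; sub 5 for 4: 3·5 + 3; = 18; G_2 = 18−1 = 17
step 2: 17 = 3·5 + 2; sub 6 for 5: 3·6 + 2; = 20; G_3 = 20−1 = 19
step 3: 19 = 3·6 + 1; sub 7 for 6: 3·7 + 1; = 22; G_4 = 22−1 = 21

19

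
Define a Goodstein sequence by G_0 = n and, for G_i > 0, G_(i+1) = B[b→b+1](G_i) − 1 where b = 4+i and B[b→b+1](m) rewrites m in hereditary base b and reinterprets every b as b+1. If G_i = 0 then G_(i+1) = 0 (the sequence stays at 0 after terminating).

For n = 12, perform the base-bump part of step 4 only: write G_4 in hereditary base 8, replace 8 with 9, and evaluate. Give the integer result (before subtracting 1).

19

(0) 12|_4 = 3·4 ↦ 3·5|_5 = 15 ⇒ 14
(1) 14|_5 = 2·5 + 4 ↦ 2·6 + 4|_6 = 16 ⇒ 15
(2) 15|_6 = 2·6 + 3 ↦ 2·7 + 3|_7 = 17 ⇒ 16
(3) 16|_7 = 2·7 + 2 ↦ 2·8 + 2|_8 = 18 ⇒ 17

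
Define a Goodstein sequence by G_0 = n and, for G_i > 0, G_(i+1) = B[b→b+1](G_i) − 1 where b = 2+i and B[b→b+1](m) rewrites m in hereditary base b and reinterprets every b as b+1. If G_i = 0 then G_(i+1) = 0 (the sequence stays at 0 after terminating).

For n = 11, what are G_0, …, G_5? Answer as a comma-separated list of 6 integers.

11, 84, 1027, 15627, 279937, 5764801

[0] 11 ≡ 2^(2 + 1) + 2 + 1 (base 2). Lift 3: 85. −1: 84.
[1] 84 ≡ 3^(3 + 1) + 3 (base 3). Lift 4: 1028. −1: 1027.
[2] 1027 ≡ 4^(4 + 1) + 3 (base 4). Lift 5: 15628. −1: 15627.
[3] 15627 ≡ 5^(5 + 1) + 2 (base 5). Lift 6: 279938. −1: 279937.
[4] 279937 ≡ 6^(6 + 1) + 1 (base 6). Lift 7: 5764802. −1: 5764801.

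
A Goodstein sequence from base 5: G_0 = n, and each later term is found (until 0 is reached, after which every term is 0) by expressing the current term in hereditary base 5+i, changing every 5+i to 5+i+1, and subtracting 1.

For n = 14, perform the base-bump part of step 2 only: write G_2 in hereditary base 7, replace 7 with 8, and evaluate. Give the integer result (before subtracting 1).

18

G_0 = 14. HB_5(14) = 2·5 + 4. Bump = 16. G_1 = 15.
G_1 = 15. HB_6(15) = 2·6 + 3. Bump = 17. G_2 = 16.
G_2 = 16. HB_7(16) = 2·7 + 2. Bump = 18. G_3 = 17.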